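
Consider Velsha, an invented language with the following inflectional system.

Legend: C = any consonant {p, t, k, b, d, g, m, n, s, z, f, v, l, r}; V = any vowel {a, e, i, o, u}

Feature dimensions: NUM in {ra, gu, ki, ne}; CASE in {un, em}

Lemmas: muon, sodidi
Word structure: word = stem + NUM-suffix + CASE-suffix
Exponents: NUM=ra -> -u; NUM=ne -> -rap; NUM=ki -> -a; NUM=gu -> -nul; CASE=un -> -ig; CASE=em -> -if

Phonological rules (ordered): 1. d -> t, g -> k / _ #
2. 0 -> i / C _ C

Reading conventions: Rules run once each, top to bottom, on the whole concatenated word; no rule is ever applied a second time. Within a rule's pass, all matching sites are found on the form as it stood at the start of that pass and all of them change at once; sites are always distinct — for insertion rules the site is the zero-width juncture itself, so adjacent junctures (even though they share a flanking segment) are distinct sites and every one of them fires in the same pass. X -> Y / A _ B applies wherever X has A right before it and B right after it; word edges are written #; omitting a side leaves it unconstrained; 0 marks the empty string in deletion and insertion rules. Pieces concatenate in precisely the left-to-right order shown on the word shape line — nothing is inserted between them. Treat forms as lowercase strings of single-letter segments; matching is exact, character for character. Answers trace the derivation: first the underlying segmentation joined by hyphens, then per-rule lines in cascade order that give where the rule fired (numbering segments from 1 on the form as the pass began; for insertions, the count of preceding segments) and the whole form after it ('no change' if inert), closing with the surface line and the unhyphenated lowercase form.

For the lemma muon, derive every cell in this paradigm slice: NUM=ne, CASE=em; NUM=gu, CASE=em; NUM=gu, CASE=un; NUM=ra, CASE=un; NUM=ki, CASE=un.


cell NUM=ne, CASE=em:
underlying: muon-rap-if
1. d -> t, g -> k / _ #: no change
2. 0 -> i / C _ C: inserts after position(s) 4: muonirapif
surface: muonirapif

cell NUM=gu, CASE=em:
underlying: muon-nul-if
1. d -> t, g -> k / _ #: no change
2. 0 -> i / C _ C: inserts after position(s) 4: muoninulif
surface: muoninulif

cell NUM=gu, CASE=un:
underlying: muon-nul-ig
1. d -> t, g -> k / _ #: fires at position(s) 9: muonnulik
2. 0 -> i / C _ C: inserts after position(s) 4: muoninulik
surface: muoninulik

cell NUM=ra, CASE=un:
underlying: muon-u-ig
1. d -> t, g -> k / _ #: fires at position(s) 7: muonuik
2. 0 -> i / C _ C: no change
surface: muonuik

cell NUM=ki, CASE=un:
underlying: muon-a-ig
1. d -> t, g -> k / _ #: fires at position(s) 7: muonaik
2. 0 -> i / C _ C: no change
surface: muonaik


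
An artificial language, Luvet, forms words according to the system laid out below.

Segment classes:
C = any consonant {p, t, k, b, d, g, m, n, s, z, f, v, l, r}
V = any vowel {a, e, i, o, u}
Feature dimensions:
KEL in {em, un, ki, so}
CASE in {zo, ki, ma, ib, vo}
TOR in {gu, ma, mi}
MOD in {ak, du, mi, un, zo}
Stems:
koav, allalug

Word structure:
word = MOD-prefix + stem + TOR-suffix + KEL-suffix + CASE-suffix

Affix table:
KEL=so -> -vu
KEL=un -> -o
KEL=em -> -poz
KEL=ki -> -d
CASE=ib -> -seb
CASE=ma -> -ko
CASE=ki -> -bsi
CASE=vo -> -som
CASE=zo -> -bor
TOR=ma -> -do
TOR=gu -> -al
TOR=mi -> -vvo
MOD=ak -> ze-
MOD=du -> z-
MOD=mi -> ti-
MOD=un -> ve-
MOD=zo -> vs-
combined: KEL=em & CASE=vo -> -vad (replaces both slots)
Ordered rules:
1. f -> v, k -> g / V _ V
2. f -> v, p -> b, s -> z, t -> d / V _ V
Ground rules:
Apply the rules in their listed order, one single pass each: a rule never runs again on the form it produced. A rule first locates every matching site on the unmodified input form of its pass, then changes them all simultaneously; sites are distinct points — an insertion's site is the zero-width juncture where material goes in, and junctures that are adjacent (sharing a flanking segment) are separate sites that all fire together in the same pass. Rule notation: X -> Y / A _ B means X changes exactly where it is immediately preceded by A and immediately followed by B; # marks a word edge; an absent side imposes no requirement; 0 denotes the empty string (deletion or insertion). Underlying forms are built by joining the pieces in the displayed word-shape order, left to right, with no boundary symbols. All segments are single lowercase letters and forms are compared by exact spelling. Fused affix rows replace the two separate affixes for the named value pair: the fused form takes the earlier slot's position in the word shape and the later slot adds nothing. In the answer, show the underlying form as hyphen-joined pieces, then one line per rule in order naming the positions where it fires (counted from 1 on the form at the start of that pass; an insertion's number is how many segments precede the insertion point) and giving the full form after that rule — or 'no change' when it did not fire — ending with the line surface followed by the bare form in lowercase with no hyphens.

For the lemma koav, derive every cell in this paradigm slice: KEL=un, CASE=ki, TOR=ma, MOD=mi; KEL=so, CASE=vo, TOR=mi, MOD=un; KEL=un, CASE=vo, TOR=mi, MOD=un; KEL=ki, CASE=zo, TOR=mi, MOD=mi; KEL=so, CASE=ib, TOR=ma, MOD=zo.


cell KEL=un, CASE=ki, TOR=ma, MOD=mi:
underlying: ti-koav-do-o-bsi
1. f -> v, k -> g / V _ V: fires at position(s) 3: tigoavdoobsi
2. f -> v, p -> b, s -> z, t -> d / V _ V: no change
surface: tigoavdoobsi

cell KEL=so, CASE=vo, TOR=mi, MOD=un:
underlying: ve-koav-vvo-vu-som
1. f -> v, k -> g / V _ V: fires at position(s) 3: vegoavvvovusom
2. f -> v, p -> b, s -> z, t -> d / V _ V: fires at position(s) 12: vegoavvvovuzom
surface: vegoavvvovuzom

cell KEL=un, CASE=vo, TOR=mi, MOD=un:
underlying: ve-koav-vvo-o-som
1. f -> v, k -> g / V _ V: fires at position(s) 3: vegoavvvoosom
2. f -> v, p -> b, s -> z, t -> d / V _ V: fires at position(s) 11: vegoavvvoozom
surface: vegoavvvoozom

cell KEL=ki, CASE=zo, TOR=mi, MOD=mi:
underlying: ti-koav-vvo-d-bor
1. f -> v, k -> g / V _ V: fires at position(s) 3: tigoavvvodbor
2. f -> v, p -> b, s -> z, t -> d / V _ V: no change
surface: tigoavvvodbor

cell KEL=so, CASE=ib, TOR=ma, MOD=zo:
underlying: vs-koav-do-vu-seb
1. f -> v, k -> g / V _ V: no change
2. f -> v, p -> b, s -> z, t -> d / V _ V: fires at position(s) 11: vskoavdovuzeb
surface: vskoavdovuzeb


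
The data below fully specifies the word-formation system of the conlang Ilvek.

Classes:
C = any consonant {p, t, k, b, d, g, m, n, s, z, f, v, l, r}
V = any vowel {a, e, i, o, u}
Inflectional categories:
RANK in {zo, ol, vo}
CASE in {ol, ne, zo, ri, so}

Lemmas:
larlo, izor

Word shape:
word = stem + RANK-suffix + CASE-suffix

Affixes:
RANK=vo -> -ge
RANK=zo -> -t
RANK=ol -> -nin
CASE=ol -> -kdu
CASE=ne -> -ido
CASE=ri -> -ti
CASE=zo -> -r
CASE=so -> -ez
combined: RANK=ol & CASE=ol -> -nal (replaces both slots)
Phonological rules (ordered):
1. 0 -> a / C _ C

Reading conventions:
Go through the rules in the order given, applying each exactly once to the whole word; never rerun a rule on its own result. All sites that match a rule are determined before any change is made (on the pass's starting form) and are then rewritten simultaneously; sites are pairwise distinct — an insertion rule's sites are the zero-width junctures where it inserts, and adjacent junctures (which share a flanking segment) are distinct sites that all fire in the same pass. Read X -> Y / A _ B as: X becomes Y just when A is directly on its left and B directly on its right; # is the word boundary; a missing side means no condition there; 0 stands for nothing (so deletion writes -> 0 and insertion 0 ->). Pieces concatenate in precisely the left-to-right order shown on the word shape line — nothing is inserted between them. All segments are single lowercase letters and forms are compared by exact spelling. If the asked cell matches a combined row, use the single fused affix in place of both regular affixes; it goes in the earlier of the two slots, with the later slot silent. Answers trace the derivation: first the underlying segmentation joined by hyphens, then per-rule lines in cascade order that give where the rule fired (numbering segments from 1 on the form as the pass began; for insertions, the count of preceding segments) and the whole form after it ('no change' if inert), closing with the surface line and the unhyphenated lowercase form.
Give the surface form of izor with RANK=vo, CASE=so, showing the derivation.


underlying: izor-ge-ez
1. 0 -> a / C _ C: inserts after position(s) 4: izorageez
surface: izorageez


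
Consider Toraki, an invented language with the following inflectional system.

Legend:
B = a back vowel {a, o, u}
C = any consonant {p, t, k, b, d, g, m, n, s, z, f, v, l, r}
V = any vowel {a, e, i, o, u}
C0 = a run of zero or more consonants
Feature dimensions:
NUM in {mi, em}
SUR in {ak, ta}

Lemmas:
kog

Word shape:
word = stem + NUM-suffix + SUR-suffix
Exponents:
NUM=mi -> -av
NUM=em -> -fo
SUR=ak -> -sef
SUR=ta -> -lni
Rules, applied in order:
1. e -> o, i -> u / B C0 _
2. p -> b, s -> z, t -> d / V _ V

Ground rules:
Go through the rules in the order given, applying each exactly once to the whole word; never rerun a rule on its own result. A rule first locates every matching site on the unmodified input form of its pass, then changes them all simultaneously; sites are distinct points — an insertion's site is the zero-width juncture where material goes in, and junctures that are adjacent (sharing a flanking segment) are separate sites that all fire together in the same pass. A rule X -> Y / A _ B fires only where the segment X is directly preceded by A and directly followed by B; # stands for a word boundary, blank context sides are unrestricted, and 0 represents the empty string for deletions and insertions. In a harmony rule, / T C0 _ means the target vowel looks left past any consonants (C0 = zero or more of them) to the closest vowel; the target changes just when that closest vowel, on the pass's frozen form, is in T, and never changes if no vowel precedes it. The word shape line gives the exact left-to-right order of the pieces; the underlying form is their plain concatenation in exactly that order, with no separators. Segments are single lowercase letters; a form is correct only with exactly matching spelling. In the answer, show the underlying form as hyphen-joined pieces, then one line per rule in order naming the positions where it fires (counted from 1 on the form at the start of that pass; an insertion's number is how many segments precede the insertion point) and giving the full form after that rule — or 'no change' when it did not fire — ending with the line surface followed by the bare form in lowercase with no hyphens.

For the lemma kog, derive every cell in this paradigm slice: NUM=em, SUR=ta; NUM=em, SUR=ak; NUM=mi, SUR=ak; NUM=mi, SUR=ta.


cell NUM=em, SUR=ta:
underlying: kog-fo-lni
1. e -> o, i -> u / B C0 _: fires at position(s) 8: kogfolnu
2. p -> b, s -> z, t -> d / V _ V: no change
surface: kogfolnu

cell NUM=em, SUR=ak:
underlying: kog-fo-sef
1. e -> o, i -> u / B C0 _: fires at position(s) 7: kogfosof
2. p -> b, s -> z, t -> d / V _ V: fires at position(s) 6: kogfozof
surface: kogfozof

cell NUM=mi, SUR=ak:
underlying: kog-av-sef
1. e -> o, i -> u / B C0 _: fires at position(s) 7: kogavsof
2. p -> b, s -> z, t -> d / V _ V: no change
surface: kogavsof

cell NUM=mi, SUR=ta:
underlying: kog-av-lni
1. e -> o, i -> u / B C0 _: fires at position(s) 8: kogavlnu
2. p -> b, s -> z, t -> d / V _ V: no change
surface: kogavlnu


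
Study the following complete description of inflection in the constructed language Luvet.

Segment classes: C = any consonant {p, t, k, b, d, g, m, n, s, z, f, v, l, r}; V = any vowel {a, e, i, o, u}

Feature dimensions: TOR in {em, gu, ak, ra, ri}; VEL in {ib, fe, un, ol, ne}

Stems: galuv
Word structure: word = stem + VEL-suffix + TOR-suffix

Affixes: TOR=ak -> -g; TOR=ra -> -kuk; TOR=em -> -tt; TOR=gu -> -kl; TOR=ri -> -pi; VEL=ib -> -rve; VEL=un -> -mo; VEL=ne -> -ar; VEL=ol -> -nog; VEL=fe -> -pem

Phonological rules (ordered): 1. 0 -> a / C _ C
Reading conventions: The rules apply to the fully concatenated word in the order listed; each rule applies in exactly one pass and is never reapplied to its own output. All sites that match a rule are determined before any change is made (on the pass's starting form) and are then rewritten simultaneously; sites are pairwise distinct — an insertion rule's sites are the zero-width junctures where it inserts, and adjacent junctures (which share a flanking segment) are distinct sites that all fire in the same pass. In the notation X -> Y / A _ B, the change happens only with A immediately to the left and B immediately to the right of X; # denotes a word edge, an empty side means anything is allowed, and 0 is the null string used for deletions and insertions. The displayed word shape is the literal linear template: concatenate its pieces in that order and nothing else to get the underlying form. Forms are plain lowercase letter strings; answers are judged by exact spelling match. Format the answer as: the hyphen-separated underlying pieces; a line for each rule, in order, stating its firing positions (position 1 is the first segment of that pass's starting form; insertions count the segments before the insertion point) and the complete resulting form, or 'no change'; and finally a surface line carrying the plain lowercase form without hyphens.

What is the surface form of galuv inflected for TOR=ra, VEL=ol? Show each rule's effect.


underlying: galuv-nog-kuk
1. 0 -> a / C _ C: inserts after position(s) 5, 8: galuvanogakuk
surface: galuvanogakuk


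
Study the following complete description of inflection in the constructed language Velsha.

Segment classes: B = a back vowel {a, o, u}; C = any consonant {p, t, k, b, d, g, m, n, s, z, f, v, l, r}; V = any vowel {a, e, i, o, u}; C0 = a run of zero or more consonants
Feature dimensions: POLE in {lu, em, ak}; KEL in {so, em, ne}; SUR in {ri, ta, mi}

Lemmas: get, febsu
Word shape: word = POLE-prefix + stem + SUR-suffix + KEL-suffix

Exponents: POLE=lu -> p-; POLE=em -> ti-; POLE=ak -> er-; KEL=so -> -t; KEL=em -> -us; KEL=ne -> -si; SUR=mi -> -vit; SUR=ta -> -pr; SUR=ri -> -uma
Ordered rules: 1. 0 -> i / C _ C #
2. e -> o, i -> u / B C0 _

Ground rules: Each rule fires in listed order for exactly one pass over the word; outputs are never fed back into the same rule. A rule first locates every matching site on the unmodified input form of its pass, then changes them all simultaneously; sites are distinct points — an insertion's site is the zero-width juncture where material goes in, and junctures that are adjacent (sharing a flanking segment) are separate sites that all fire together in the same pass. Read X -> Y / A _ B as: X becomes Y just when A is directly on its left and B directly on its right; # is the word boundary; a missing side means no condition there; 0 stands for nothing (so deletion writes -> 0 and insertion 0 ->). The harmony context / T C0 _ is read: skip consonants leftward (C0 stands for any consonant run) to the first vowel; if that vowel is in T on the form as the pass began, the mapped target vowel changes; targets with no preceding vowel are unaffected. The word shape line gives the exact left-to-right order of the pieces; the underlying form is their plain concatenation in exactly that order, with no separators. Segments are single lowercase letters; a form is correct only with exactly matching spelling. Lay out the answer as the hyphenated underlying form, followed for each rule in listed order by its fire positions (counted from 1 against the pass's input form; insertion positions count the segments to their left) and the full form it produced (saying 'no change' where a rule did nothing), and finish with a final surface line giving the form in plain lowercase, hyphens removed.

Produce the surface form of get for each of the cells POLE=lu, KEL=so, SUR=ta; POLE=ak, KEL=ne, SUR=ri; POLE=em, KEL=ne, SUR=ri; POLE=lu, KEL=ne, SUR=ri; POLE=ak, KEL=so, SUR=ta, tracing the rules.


cell POLE=lu, KEL=so, SUR=ta:
underlying: p-get-pr-t
1. 0 -> i / C _ C #: inserts after position(s) 6: pgetprit
2. e -> o, i -> u / B C0 _: no change
surface: pgetprit

cell POLE=ak, KEL=ne, SUR=ri:
underlying: er-get-uma-si
1. 0 -> i / C _ C #: no change
2. e -> o, i -> u / B C0 _: fires at position(s) 10: ergetumasu
surface: ergetumasu

cell POLE=em, KEL=ne, SUR=ri:
underlying: ti-get-uma-si
1. 0 -> i / C _ C #: no change
2. e -> o, i -> u / B C0 _: fires at position(s) 10: tigetumasu
surface: tigetumasu

cell POLE=lu, KEL=ne, SUR=ri:
underlying: p-get-uma-si
1. 0 -> i / C _ C #: no change
2. e -> o, i -> u / B C0 _: fires at position(s) 9: pgetumasu
surface: pgetumasu

cell POLE=ak, KEL=so, SUR=ta:
underlying: er-get-pr-t
1. 0 -> i / C _ C #: inserts after position(s) 7: ergetprit
2. e -> o, i -> u / B C0 _: no change
surface: ergetprit


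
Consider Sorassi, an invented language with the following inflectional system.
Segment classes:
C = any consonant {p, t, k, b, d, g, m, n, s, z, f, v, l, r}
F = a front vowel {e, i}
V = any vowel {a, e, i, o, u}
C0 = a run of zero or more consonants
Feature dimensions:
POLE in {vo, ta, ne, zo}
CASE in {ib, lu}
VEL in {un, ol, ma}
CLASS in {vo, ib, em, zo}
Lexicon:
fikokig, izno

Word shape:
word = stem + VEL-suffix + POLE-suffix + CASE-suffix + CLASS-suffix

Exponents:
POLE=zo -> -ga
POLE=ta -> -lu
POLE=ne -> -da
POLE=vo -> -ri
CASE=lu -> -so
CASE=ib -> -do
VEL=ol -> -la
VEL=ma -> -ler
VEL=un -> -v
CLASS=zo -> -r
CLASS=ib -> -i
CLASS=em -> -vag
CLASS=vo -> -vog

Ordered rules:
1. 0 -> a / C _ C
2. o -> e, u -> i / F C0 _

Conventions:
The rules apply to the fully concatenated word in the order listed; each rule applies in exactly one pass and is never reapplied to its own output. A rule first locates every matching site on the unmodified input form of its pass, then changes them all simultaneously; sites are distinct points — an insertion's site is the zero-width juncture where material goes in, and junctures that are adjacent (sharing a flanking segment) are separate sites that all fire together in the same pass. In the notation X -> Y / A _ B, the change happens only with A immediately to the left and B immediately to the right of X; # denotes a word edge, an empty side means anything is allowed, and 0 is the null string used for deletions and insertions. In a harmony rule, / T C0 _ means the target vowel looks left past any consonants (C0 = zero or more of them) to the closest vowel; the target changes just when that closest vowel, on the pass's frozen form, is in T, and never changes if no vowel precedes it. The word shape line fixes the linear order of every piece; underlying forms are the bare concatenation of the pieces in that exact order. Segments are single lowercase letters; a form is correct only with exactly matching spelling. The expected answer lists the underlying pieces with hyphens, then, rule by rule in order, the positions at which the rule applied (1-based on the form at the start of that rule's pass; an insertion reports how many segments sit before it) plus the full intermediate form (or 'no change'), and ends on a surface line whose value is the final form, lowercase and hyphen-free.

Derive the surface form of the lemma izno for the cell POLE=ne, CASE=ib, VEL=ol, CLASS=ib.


underlying: izno-la-da-do-i
1. 0 -> a / C _ C: inserts after position(s) 2: izanoladadoi
2. o -> e, u -> i / F C0 _: no change
surface: izanoladadoi


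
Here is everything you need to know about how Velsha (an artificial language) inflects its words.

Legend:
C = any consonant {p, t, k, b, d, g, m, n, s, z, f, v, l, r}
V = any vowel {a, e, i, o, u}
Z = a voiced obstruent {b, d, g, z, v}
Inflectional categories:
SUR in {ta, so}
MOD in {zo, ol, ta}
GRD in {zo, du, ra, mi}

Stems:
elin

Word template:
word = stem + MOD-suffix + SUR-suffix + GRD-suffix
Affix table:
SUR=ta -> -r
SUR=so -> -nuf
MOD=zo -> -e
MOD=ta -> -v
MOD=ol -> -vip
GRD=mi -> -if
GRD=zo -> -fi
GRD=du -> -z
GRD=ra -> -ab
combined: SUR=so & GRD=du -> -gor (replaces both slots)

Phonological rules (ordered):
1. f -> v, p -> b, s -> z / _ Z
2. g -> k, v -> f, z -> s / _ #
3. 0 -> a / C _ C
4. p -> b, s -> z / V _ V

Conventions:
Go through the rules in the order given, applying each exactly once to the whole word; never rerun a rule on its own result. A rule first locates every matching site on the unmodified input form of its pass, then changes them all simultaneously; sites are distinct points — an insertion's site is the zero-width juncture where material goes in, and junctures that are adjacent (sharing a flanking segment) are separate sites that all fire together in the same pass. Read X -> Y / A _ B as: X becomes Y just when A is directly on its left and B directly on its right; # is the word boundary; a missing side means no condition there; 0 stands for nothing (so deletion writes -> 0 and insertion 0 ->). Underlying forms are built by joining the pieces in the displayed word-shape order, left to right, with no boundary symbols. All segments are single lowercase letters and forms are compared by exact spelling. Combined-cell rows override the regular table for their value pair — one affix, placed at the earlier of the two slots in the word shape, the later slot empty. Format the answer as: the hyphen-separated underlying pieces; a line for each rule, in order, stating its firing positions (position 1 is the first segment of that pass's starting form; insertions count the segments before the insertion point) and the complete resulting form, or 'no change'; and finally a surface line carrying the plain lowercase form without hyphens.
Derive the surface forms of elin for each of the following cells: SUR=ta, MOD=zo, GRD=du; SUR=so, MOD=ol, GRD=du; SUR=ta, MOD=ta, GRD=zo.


cell SUR=ta, MOD=zo, GRD=du:
underlying: elin-e-r-z
1. f -> v, p -> b, s -> z / _ Z: no change
2. g -> k, v -> f, z -> s / _ #: fires at position(s) 7: eliners
3. 0 -> a / C _ C: inserts after position(s) 6: elineras
4. p -> b, s -> z / V _ V: no change
surface: elineras

cell SUR=so, MOD=ol, GRD=du:
underlying: elin-vip-gor
1. f -> v, p -> b, s -> z / _ Z: fires at position(s) 7: elinvibgor
2. g -> k, v -> f, z -> s / _ #: no change
3. 0 -> a / C _ C: inserts after position(s) 4, 7: elinavibagor
4. p -> b, s -> z / V _ V: no change
surface: elinavibagor

cell SUR=ta, MOD=ta, GRD=zo:
underlying: elin-v-r-fi
1. f -> v, p -> b, s -> z / _ Z: no change
2. g -> k, v -> f, z -> s / _ #: no change
3. 0 -> a / C _ C: inserts after position(s) 4, 5, 6: elinavarafi
4. p -> b, s -> z / V _ V: no change
surface: elinavarafi


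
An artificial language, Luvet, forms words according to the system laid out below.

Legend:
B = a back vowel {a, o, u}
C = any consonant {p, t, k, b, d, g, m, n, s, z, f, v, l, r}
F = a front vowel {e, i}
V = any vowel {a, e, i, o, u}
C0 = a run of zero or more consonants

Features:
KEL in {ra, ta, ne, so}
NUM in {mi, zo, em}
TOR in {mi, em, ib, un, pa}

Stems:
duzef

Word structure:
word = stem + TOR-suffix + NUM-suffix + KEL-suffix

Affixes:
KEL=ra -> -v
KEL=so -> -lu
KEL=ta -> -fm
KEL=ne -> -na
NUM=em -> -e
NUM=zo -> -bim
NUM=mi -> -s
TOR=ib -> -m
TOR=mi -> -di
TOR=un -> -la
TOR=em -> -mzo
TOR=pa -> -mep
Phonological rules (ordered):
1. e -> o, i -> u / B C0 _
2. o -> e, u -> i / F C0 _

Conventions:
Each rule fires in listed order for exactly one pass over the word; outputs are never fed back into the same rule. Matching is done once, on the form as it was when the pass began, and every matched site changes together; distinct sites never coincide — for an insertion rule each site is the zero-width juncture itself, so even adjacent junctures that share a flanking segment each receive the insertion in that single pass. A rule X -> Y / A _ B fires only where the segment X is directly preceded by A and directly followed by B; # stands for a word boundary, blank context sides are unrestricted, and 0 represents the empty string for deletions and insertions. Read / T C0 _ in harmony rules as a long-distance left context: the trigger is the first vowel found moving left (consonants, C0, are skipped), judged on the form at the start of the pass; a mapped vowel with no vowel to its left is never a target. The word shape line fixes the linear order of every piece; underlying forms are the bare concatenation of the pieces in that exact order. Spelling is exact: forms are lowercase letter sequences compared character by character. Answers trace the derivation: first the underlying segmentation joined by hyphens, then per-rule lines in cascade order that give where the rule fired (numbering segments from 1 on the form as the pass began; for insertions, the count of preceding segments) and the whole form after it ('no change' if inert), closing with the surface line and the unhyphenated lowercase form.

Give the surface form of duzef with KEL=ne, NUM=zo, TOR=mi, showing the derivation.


underlying: duzef-di-bim-na
1. e -> o, i -> u / B C0 _: fires at position(s) 4: duzofdibimna
2. o -> e, u -> i / F C0 _: no change
surface: duzofdibimna


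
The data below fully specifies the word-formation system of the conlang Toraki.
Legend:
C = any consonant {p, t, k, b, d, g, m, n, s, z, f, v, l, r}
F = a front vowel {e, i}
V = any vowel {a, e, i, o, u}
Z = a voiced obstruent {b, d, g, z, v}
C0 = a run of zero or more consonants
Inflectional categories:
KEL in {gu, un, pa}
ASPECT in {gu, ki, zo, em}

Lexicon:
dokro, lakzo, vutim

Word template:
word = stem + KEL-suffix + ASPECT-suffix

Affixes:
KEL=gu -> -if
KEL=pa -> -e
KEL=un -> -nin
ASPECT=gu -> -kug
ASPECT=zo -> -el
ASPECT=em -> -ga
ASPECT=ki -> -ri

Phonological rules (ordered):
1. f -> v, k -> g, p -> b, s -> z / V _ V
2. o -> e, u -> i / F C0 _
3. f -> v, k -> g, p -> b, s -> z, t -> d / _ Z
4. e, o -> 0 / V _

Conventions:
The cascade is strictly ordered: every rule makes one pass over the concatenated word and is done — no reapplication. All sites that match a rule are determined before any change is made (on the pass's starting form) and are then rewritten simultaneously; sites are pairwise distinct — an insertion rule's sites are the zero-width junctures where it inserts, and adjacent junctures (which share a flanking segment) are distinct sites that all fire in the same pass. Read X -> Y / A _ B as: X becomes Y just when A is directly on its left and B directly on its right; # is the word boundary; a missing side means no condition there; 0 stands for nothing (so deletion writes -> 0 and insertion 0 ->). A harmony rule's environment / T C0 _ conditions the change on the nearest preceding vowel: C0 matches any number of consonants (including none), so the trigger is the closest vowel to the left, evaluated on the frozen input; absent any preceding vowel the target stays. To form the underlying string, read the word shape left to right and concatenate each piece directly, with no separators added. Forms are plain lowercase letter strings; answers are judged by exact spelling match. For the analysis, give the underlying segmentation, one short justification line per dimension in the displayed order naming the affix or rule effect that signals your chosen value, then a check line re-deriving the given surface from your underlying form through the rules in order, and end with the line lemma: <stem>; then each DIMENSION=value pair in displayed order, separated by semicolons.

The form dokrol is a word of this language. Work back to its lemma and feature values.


underlying: dokro-e-el
KEL=pa - signalled by the affix -e
ASPECT=zo - signalled by the affix -el
check: dokroeel -> dokroeel -> dokroeel -> dokroeel -> dokrol
lemma: dokro; KEL=pa; ASPECT=zo


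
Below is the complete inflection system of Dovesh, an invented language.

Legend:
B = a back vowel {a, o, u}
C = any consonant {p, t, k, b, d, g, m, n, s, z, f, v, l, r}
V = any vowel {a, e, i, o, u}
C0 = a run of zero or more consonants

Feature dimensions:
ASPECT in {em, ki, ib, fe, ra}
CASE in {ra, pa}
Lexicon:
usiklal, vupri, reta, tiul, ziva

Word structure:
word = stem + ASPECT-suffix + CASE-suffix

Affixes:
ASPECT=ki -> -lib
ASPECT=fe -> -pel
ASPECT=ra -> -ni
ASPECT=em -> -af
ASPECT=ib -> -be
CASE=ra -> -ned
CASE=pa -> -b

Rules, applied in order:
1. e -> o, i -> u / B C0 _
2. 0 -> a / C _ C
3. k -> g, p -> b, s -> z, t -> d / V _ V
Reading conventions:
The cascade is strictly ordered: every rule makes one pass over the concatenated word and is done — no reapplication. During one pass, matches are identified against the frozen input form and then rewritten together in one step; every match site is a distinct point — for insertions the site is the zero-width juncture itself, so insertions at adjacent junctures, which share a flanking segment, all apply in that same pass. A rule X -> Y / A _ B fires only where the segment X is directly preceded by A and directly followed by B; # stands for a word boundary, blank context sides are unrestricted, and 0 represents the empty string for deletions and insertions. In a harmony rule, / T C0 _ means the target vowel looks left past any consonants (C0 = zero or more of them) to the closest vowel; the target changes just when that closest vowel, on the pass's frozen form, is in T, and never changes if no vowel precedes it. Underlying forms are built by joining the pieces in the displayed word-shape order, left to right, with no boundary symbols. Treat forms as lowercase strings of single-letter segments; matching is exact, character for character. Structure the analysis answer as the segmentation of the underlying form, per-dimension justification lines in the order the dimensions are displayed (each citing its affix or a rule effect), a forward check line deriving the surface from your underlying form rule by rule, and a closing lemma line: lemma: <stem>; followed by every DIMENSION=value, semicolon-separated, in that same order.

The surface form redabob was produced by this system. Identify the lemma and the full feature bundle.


underlying: reta-be-b
ASPECT=ib - signalled by the affix -be
CASE=pa - signalled by the affix -b
check: retabeb -> retabob -> retabob -> redabob
lemma: reta; ASPECT=ib; CASE=pa


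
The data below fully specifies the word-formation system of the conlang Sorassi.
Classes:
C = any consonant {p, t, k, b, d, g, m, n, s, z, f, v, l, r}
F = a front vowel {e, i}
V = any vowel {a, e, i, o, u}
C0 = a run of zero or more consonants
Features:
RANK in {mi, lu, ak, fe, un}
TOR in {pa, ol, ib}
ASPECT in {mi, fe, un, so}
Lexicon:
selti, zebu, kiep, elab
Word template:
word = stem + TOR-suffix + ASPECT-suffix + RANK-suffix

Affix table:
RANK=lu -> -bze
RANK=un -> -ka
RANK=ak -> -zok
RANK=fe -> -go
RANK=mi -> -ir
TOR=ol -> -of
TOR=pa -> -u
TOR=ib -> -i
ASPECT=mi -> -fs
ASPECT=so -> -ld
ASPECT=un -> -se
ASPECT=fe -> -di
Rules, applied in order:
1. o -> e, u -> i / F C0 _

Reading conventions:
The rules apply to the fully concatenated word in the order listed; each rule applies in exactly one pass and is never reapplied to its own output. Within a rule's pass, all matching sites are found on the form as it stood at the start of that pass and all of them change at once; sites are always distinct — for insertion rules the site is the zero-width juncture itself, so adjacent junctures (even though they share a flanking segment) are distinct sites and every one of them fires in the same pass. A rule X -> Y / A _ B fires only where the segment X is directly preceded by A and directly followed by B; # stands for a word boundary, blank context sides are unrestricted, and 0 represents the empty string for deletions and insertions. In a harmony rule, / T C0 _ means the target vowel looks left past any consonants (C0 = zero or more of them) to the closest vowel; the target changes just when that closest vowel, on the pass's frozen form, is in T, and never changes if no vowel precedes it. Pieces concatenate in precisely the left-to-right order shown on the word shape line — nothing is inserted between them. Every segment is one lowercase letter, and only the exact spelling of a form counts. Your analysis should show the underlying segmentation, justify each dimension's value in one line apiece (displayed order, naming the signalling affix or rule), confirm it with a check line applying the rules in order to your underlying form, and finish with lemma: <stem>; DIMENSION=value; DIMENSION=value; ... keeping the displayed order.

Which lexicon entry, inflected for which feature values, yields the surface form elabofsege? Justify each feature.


underlying: elab-of-se-go
RANK=fe - signalled by the affix -go
TOR=ol - signalled by the affix -of
ASPECT=un - signalled by the affix -se
check: elabofsego -> elabofsege
lemma: elab; RANK=fe; TOR=ol; ASPECT=un


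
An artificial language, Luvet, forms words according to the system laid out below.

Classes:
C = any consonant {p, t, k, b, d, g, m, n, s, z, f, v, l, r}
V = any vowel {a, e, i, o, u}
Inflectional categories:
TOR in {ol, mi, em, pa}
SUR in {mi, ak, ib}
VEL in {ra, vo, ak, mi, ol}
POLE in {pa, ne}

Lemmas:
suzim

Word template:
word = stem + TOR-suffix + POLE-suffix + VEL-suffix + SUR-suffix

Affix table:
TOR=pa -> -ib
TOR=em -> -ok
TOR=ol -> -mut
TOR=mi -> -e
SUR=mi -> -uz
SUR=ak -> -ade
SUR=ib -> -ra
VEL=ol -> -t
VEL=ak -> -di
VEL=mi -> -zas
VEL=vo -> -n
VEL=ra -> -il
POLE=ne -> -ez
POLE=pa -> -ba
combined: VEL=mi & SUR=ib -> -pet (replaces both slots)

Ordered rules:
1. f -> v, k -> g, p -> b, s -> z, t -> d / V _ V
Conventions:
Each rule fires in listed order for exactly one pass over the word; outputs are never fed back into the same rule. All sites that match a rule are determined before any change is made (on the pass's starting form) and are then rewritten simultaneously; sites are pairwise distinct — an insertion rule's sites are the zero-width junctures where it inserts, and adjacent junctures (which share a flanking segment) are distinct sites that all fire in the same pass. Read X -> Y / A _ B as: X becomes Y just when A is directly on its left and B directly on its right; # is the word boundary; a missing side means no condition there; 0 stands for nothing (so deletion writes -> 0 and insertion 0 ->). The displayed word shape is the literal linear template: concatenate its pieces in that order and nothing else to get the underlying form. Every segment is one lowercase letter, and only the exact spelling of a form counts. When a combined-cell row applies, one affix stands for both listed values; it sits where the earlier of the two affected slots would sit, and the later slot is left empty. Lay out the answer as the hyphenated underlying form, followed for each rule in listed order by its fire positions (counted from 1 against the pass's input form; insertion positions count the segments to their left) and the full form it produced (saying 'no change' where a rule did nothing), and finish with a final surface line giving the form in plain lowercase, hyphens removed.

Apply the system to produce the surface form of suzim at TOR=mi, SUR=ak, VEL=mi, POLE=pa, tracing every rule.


underlying: suzim-e-ba-zas-ade
1. f -> v, k -> g, p -> b, s -> z, t -> d / V _ V: fires at position(s) 11: suzimebazazade
surface: suzimebazazade


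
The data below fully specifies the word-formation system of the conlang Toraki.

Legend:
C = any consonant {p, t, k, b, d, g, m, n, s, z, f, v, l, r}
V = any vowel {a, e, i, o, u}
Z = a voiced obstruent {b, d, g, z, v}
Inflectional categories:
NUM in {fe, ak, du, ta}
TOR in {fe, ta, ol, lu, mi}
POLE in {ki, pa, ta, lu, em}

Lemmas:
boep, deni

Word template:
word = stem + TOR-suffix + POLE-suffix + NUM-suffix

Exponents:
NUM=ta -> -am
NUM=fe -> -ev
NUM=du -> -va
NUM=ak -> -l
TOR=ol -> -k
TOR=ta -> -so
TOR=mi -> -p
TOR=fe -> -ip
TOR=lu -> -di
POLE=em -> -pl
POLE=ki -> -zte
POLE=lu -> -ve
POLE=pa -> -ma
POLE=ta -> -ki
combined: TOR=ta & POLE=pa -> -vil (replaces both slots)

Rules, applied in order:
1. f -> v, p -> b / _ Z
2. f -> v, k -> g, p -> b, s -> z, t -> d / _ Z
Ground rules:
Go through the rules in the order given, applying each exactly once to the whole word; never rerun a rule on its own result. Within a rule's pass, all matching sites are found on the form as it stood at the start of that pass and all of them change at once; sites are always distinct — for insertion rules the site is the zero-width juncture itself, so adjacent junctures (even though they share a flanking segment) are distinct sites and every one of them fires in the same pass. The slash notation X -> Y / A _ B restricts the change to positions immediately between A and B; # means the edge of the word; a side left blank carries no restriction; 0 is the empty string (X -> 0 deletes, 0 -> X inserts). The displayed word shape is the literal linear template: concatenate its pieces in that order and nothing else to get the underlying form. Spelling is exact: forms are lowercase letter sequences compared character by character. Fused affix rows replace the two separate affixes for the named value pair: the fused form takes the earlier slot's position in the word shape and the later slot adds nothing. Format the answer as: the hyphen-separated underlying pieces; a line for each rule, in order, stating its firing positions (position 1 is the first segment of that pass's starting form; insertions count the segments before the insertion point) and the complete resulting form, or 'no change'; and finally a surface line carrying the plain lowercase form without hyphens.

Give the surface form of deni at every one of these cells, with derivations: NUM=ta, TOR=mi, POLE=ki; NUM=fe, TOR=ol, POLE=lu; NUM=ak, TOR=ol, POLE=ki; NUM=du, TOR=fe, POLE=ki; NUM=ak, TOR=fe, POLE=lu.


cell NUM=ta, TOR=mi, POLE=ki:
underlying: deni-p-zte-am
1. f -> v, p -> b / _ Z: fires at position(s) 5: denibzteam
2. f -> v, k -> g, p -> b, s -> z, t -> d / _ Z: no change
surface: denibzteam

cell NUM=fe, TOR=ol, POLE=lu:
underlying: deni-k-ve-ev
1. f -> v, p -> b / _ Z: no change
2. f -> v, k -> g, p -> b, s -> z, t -> d / _ Z: fires at position(s) 5: denigveev
surface: denigveev

cell NUM=ak, TOR=ol, POLE=ki:
underlying: deni-k-zte-l
1. f -> v, p -> b / _ Z: no change
2. f -> v, k -> g, p -> b, s -> z, t -> d / _ Z: fires at position(s) 5: denigztel
surface: denigztel

cell NUM=du, TOR=fe, POLE=ki:
underlying: deni-ip-zte-va
1. f -> v, p -> b / _ Z: fires at position(s) 6: deniibzteva
2. f -> v, k -> g, p -> b, s -> z, t -> d / _ Z: no change
surface: deniibzteva

cell NUM=ak, TOR=fe, POLE=lu:
underlying: deni-ip-ve-l
1. f -> v, p -> b / _ Z: fires at position(s) 6: deniibvel
2. f -> v, k -> g, p -> b, s -> z, t -> d / _ Z: no change
surface: deniibvel


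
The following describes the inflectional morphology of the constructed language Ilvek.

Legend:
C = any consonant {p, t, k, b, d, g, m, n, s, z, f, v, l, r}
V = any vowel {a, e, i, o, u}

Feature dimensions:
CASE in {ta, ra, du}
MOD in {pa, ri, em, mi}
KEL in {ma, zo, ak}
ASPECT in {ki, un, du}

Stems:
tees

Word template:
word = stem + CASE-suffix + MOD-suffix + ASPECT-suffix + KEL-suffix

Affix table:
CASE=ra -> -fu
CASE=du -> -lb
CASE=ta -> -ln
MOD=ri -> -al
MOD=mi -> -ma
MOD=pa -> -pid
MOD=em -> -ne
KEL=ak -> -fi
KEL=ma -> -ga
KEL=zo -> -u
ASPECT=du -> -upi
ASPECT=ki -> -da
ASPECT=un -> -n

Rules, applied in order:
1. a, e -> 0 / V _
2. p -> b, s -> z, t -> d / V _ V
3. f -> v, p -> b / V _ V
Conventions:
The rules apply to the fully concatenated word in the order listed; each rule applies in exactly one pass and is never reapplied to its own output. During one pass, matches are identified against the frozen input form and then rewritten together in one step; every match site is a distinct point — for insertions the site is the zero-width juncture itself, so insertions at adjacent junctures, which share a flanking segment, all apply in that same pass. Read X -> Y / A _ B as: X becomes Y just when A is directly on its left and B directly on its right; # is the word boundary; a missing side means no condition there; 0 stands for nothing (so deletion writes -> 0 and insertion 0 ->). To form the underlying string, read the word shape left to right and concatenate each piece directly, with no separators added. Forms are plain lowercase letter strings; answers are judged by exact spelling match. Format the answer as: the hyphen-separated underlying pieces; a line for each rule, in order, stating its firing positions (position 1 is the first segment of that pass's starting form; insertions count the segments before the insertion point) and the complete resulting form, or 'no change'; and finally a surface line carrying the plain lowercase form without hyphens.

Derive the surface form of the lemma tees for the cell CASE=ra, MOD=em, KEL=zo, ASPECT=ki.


underlying: tees-fu-ne-da-u
1. a, e -> 0 / V _: fires at position(s) 3: tesfunedau
2. p -> b, s -> z, t -> d / V _ V: no change
3. f -> v, p -> b / V _ V: no change
surface: tesfunedau
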